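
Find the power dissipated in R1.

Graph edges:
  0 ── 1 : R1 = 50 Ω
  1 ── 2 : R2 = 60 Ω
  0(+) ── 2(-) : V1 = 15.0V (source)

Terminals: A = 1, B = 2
Nodal analysis, taking node 2 as the 0 V reference.
Source V1 fixes V_0 = 15 V.
KCL at each unknown node (sum of currents leaving = 0; resistances in Ω):
  Node 1: (V_1 - 15)/50 + (V_1 - 0)/60 = 0
Collecting terms: 0.03667 × V_1 = 0.3  =>  V_1 = 8.182 V
I_R1 = (V_0 - V_1)/R1 = (15 - 8.182)/50 = 0.1364 A
P_R1 = I_R1² × R1 = (0.1364)² × 50 = 0.9298 W

Final answer: 0.9298 W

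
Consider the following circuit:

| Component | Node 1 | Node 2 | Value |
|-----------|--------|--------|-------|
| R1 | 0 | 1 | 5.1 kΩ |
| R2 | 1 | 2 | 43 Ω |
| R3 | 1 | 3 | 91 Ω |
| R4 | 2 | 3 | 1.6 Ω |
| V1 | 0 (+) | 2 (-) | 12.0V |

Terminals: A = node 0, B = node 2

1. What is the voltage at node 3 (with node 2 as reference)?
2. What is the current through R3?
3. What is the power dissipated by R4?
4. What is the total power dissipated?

Nodal analysis, taking node 2 as the 0 V reference.
Source V1 fixes V_0 = 12 V.
KCL at each unknown node (sum of currents leaving = 0; resistances in Ω):
  Node 1: (V_1 - 12)/5100 + (V_1 - 0)/43 + (V_1 - V_3)/91 = 0
  Node 3: (V_3 - V_1)/91 + (V_3 - 0)/1.6 = 0
Collecting terms (coefficients in siemens):
  0.03444·V_1 - 0.01099·V_3 = 0.002353
  0.636·V_3 - 0.01099·V_1 = 0
Determinant D = (0.03444)(0.636) - (-0.01099)(-0.01099) = 0.02178
V_1 = [(0.002353)(0.636) - (-0.01099)(0)]/D = 0.0687 V
V_3 = [(0.03444)(0) - (0.002353)(-0.01099)]/D = 0.001187 V
Part 1:
  Read off the nodal solution: V_3 = 0.001187 V
Part 2:
  I_R3 = (V_1 - V_3)/R3 = (0.0687 - 0.001187)/91 = 0.0007419 A
  Magnitude: I_R3 = 0.0007419 A
Part 3:
  I_R4 = (V_2 - V_3)/R4 = (0 - 0.001187)/1.6 = -0.0007419 A
  P_R4 = I_R4² × R4 = (-0.0007419)² × 1.6 = 0.0000008806 W
Part 4:
  Power in each resistor, P = (ΔV)²/R:
    P_R1 = (12 - 0.0687)²/5100 = 0.02791 W
    P_R2 = (0.0687 - 0)²/43 = 0.0001098 W
    P_R3 = (0.0687 - 0.001187)²/91 = 0.00005008 W
    P_R4 = (0 - 0.001187)²/1.6 = 0.0000008806 W
  P_total = P_R1 + P_R2 + P_R3 + P_R4 = 0.02807 W

Final answers:
1. V_3 = 0.001187 V
2. I_R3 = 0.0007419 A
3. P_R4 = 8.806e-07 W
4. P_total = 0.02807 W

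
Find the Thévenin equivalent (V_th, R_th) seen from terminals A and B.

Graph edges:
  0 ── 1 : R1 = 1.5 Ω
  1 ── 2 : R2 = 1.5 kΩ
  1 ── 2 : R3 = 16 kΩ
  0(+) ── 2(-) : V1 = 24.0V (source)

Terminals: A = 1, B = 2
Step 1 — V_th is the open-circuit voltage V_A - V_B (nothing connected across the terminals).
Nodal analysis, taking node 2 as the 0 V reference.
Source V1 fixes V_0 = 24 V.
KCL at each unknown node (sum of currents leaving = 0; resistances in Ω):
  Node 1: (V_1 - 24)/1.5 + (V_1 - 0)/1500 + (V_1 - 0)/16000 = 0
Collecting terms: 0.6674 × V_1 = 16  =>  V_1 = 23.97 V
V_th = V_1 - V_2 = 23.97 - 0 = 23.97 V
Step 2 — R_th: zero the source — replace V1 by a short circuit (node 2 merges into node 0) — and find the resistance seen between A (node 1) and B (node 0).
Reduce the network between node 1 (A) and node 0 (B) by series/parallel combination:
  Rp1 = R1 ‖ R2 ‖ R3 (parallel, all between nodes 0 and 1) = 1/(1/1.5 + 1/1500 + 1/16000) = 1.498 Ω
R_th = 1.498 Ω

Final answer: V_th = 23.97 V, R_th = 1.498 Ω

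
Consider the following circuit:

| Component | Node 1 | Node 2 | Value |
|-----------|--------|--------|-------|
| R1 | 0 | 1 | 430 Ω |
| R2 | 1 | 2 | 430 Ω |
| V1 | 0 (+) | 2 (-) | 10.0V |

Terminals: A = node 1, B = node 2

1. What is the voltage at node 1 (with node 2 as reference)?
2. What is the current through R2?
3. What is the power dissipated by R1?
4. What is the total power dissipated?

Nodal analysis, taking node 2 as the 0 V reference.
Source V1 fixes V_0 = 10 V.
KCL at each unknown node (sum of currents leaving = 0; resistances in Ω):
  Node 1: (V_1 - 10)/430 + (V_1 - 0)/430 = 0
Collecting terms: 0.004651 × V_1 = 0.02326  =>  V_1 = 5 V
Part 1:
  Read off the nodal solution: V_1 = 5 V
Part 2:
  I_R2 = (V_1 - V_2)/R2 = (5 - 0)/430 = 0.01163 A
  Magnitude: I_R2 = 0.01163 A
Part 3:
  I_R1 = (V_0 - V_1)/R1 = (10 - 5)/430 = 0.01163 A
  P_R1 = I_R1² × R1 = (0.01163)² × 430 = 0.05814 W
Part 4:
  Power in each resistor, P = (ΔV)²/R:
    P_R1 = (10 - 5)²/430 = 0.05814 W
    P_R2 = (5 - 0)²/430 = 0.05814 W
  P_total = P_R1 + P_R2 = 0.1163 W

Final answers:
1. V_1 = 5 V
2. I_R2 = 0.01163 A
3. P_R1 = 0.05814 W
4. P_total = 0.1163 W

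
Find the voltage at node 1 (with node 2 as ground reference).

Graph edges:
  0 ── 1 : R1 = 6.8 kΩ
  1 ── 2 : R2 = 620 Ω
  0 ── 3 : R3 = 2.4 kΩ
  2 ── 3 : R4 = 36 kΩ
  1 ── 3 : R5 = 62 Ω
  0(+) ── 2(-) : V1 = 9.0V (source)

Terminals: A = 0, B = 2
Nodal analysis, taking node 2 as the 0 V reference.
Source V1 fixes V_0 = 9 V.
KCL at each unknown node (sum of currents leaving = 0; resistances in Ω):
  Node 1: (V_1 - 9)/6800 + (V_1 - 0)/620 + (V_1 - V_3)/62 = 0
  Node 3: (V_3 - 9)/2400 + (V_3 - 0)/36000 + (V_3 - V_1)/62 = 0
Collecting terms (coefficients in siemens):
  0.01789·V_1 - 0.01613·V_3 = 0.001324
  0.01657·V_3 - 0.01613·V_1 = 0.00375
Determinant D = (0.01789)(0.01657) - (-0.01613)(-0.01613) = 0.00003634
V_1 = [(0.001324)(0.01657) - (-0.01613)(0.00375)]/D = 2.268 V
V_3 = [(0.01789)(0.00375) - (0.001324)(-0.01613)]/D = 2.434 V
The requested potential is V_1 = 2.268 V.

Final answer: V_1 = 2.268 V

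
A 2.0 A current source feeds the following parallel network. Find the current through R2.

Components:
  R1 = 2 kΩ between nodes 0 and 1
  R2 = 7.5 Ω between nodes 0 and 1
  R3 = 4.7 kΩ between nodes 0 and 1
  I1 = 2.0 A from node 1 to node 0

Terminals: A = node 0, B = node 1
All resistors sit directly between nodes 0 and 1, so they are in parallel and share one voltage V; the full source current 2 A splits among them.
1/R_par = 1/2000 + 1/7.5 + 1/4700 = 0.134 S  =>  R_par = 7.46 Ω
V = I × R_par = 2 × 7.46 = 14.92 V
I_R2 = V/R2 = 14.92/7.5 = 1.989 A

Final answer: 1.989 A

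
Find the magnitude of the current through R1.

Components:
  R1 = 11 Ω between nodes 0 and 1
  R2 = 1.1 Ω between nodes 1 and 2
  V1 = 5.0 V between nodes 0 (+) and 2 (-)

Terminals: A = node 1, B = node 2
Nodal analysis, taking node 2 as the 0 V reference.
Source V1 fixes V_0 = 5 V.
KCL at each unknown node (sum of currents leaving = 0; resistances in Ω):
  Node 1: (V_1 - 5)/11 + (V_1 - 0)/1.1 = 0
Collecting terms: 1 × V_1 = 0.4545  =>  V_1 = 0.4545 V
I_R1 = (V_0 - V_1)/R1 = (5 - 0.4545)/11 = 0.4132 A
|I_R1| = 0.4132 A

Final answer: |I_R1| = 0.4132 A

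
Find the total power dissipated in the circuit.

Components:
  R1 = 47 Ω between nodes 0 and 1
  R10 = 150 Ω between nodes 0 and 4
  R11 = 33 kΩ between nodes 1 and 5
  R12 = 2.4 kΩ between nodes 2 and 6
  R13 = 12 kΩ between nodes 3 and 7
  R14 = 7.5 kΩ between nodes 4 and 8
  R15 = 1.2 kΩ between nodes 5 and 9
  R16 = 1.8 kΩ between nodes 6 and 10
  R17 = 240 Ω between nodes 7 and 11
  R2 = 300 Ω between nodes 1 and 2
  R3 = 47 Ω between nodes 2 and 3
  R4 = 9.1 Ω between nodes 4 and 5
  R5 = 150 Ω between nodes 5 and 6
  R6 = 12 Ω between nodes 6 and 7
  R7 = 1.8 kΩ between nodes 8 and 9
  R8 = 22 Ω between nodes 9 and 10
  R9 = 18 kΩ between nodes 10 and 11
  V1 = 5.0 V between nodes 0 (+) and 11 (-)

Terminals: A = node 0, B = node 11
Nodal analysis, taking node 11 as the 0 V reference.
Source V1 fixes V_0 = 5 V.
KCL at each unknown node (sum of currents leaving = 0; resistances in Ω):
  Node 1: (V_1 - 5)/47 + (V_1 - V_2)/300 + (V_1 - V_5)/33000 = 0
  Node 2: (V_2 - V_1)/300 + (V_2 - V_3)/47 + (V_2 - V_6)/2400 = 0
  Node 3: (V_3 - V_2)/47 + (V_3 - V_7)/12000 = 0
  Node 4: (V_4 - V_5)/9.1 + (V_4 - 5)/150 + (V_4 - V_8)/7500 = 0
  Node 5: (V_5 - V_4)/9.1 + (V_5 - V_6)/150 + (V_5 - V_1)/33000 + (V_5 - V_9)/1200 = 0
  Node 6: (V_6 - V_5)/150 + (V_6 - V_7)/12 + (V_6 - V_2)/2400 + (V_6 - V_10)/1800 = 0
  Node 7: (V_7 - V_6)/12 + (V_7 - V_3)/12000 + (V_7 - 0)/240 = 0
  Node 8: (V_8 - V_9)/1800 + (V_8 - V_4)/7500 = 0
  Node 9: (V_9 - V_8)/1800 + (V_9 - V_10)/22 + (V_9 - V_5)/1200 = 0
  Node 10: (V_10 - V_9)/22 + (V_10 - 0)/18000 + (V_10 - V_6)/1800 = 0
Collecting terms (coefficients in siemens):
  0.02464·V_1 - 0.003333·V_2 - 0.0000303·V_5 = 0.1064
  0.02503·V_2 - 0.003333·V_1 - 0.02128·V_3 - 0.0004167·V_6 = 0
  0.02136·V_3 - 0.02128·V_2 - 0.00008333·V_7 = 0
  0.1167·V_4 - 0.1099·V_5 - 0.0001333·V_8 = 0.03333
  0.1174·V_5 - 0.0000303·V_1 - 0.1099·V_4 - 0.006667·V_6 - 0.0008333·V_9 = 0
  0.09097·V_6 - 0.0004167·V_2 - 0.006667·V_5 - 0.08333·V_7 - 0.0005556·V_10 = 0
  0.08758·V_7 - 0.00008333·V_3 - 0.08333·V_6 = 0
  0.0006889·V_8 - 0.0001333·V_4 - 0.0005556·V_9 = 0
  0.04684·V_9 - 0.0008333·V_5 - 0.0005556·V_8 - 0.04545·V_10 = 0
  0.04607·V_10 - 0.0005556·V_6 - 0.04545·V_9 = 0
Solving these 10 simultaneous equations (Gaussian elimination) gives:
  V_1 = 4.946 V, V_2 = 4.613 V, V_3 = 4.604 V, V_4 = 3.709 V
  V_5 = 3.631 V, V_6 = 2.414 V, V_7 = 2.301 V, V_8 = 3.198 V
  V_9 = 3.075 V, V_10 = 3.064 V
Power in each resistor, P = (ΔV)²/R:
  P_R1 = (5 - 4.946)²/47 = 0.00006199 W
  P_R2 = (4.946 - 4.613)²/300 = 0.0003687 W
  P_R3 = (4.613 - 4.604)²/47 = 0.000001732 W
  P_R4 = (3.709 - 3.631)²/9.1 = 0.0006637 W
  P_R5 = (3.631 - 2.414)²/150 = 0.009882 W
  P_R6 = (2.414 - 2.301)²/12 = 0.001059 W
  P_R7 = (3.198 - 3.075)²/1800 = 0.000008353 W
  P_R8 = (3.075 - 3.064)²/22 = 0.00000621 W
  P_R9 = (3.064 - 0)²/18000 = 0.0005214 W
  P_R10 = (5 - 3.709)²/150 = 0.01112 W
  P_R11 = (4.946 - 3.631)²/33000 = 0.0000524 W
  P_R12 = (4.613 - 2.414)²/2400 = 0.002017 W
  P_R13 = (4.604 - 2.301)²/12000 = 0.0004422 W
  P_R14 = (3.709 - 3.198)²/7500 = 0.00003481 W
  P_R15 = (3.631 - 3.075)²/1200 = 0.0002575 W
  P_R16 = (2.414 - 3.064)²/1800 = 0.0002347 W
  P_R17 = (2.301 - 0)²/240 = 0.02206 W
P_total = P_R1 + P_R2 + P_R3 + P_R4 + P_R5 + P_R6 + P_R7 + P_R8 + P_R9 + P_R10 + P_R11 + P_R12 + P_R13 + P_R14 + P_R15 + P_R16 + P_R17 = 0.04878 W

Final answer: 0.04878 W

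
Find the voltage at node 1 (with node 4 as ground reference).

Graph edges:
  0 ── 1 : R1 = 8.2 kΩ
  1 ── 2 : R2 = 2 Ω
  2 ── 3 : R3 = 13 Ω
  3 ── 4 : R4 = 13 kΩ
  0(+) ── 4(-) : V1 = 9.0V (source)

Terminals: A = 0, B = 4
Nodal analysis, taking node 4 as the 0 V reference.
Source V1 fixes V_0 = 9 V.
KCL at each unknown node (sum of currents leaving = 0; resistances in Ω):
  Node 1: (V_1 - 9)/8200 + (V_1 - V_2)/2 = 0
  Node 2: (V_2 - V_1)/2 + (V_2 - V_3)/13 = 0
  Node 3: (V_3 - V_2)/13 + (V_3 - 0)/13000 = 0
Collecting terms (coefficients in siemens):
  0.5001·V_1 - 0.5·V_2 = 0.001098
  0.5769·V_2 - 0.5·V_1 - 0.07692·V_3 = 0
  0.077·V_3 - 0.07692·V_2 = 0
Solving these 3 simultaneous equations (Gaussian elimination) gives:
  V_1 = 5.521 V, V_2 = 5.52 V, V_3 = 5.515 V
The requested potential is V_1 = 5.521 V.

Final answer: V_1 = 5.521 V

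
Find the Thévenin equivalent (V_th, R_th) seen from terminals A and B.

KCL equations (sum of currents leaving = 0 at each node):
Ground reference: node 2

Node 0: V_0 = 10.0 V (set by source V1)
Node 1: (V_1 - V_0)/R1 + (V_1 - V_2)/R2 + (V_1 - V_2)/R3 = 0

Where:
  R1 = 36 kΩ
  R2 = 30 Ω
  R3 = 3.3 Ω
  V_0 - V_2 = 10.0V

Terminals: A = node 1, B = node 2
Step 1 — V_th is the open-circuit voltage V_A - V_B (nothing connected across the terminals).
Nodal analysis, taking node 2 as the 0 V reference.
Source V1 fixes V_0 = 10 V.
KCL at each unknown node (sum of currents leaving = 0; resistances in Ω):
  Node 1: (V_1 - 10)/36000 + (V_1 - 0)/30 + (V_1 - 0)/3.3 = 0
Collecting terms: 0.3364 × V_1 = 0.0002778  =>  V_1 = 0.0008258 V
V_th = V_1 - V_2 = 0.0008258 - 0 = 0.0008258 V
Step 2 — R_th: zero the source — replace V1 by a short circuit (node 2 merges into node 0) — and find the resistance seen between A (node 1) and B (node 0).
Reduce the network between node 1 (A) and node 0 (B) by series/parallel combination:
  Rp1 = R1 ‖ R2 ‖ R3 (parallel, all between nodes 0 and 1) = 1/(1/36000 + 1/30 + 1/3.3) = 2.973 Ω
R_th = 2.973 Ω

Final answer: V_th = 0.0008258 V, R_th = 2.973 Ω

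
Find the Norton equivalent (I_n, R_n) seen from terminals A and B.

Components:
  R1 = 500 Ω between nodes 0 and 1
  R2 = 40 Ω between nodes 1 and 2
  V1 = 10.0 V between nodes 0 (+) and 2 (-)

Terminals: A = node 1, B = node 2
Find the Thévenin equivalent first; then I_n = V_th/R_th and R_n = R_th.
Step 1 — V_th is the open-circuit voltage V_A - V_B (nothing connected across the terminals).
Nodal analysis, taking node 2 as the 0 V reference.
Source V1 fixes V_0 = 10 V.
KCL at each unknown node (sum of currents leaving = 0; resistances in Ω):
  Node 1: (V_1 - 10)/500 + (V_1 - 0)/40 = 0
Collecting terms: 0.027 × V_1 = 0.02  =>  V_1 = 0.7407 V
V_th = V_1 - V_2 = 0.7407 - 0 = 0.7407 V
Step 2 — R_th: zero the source — replace V1 by a short circuit (node 2 merges into node 0) — and find the resistance seen between A (node 1) and B (node 0).
Reduce the network between node 1 (A) and node 0 (B) by series/parallel combination:
  Rp1 = R1 ‖ R2 (parallel, both between nodes 0 and 1) = 1/(1/500 + 1/40) = 37.04 Ω
R_th = 37.04 Ω
I_n = V_th/R_th = 0.7407/37.04 = 0.02 A, and R_n = R_th = 37.04 Ω

Final answer: I_n = 0.02 A, R_n = 37.04 Ω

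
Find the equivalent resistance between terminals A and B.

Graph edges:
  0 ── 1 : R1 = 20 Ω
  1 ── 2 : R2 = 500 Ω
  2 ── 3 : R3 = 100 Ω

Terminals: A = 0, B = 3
Reduce the network between node 0 (A) and node 3 (B) by series/parallel combination:
  Rs1 = R1 + R2 (series, joined only at node 1) = 20 + 500 = 520 Ω
  Rs2 = R3 + Rs1 (series, joined only at node 2) = 100 + 520 = 620 Ω
R_eq = 620 Ω

Final answer: 620 Ω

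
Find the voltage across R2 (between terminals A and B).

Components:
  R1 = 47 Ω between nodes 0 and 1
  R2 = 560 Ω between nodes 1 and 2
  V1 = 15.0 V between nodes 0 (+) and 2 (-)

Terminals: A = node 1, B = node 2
R1 and R2 are in series across V1 (node 0 → node 1 → node 2), and the output A–B is taken across R2, so this is a voltage divider.
Series current: I = V1/(R1 + R2) = 15/(47 + 560) = 15/607 = 0.02471 A
V_R2 = I × R2 = V1 × R2/(R1 + R2) = 15 × 560/607 = 13.84 V

Final answer: 13.84 V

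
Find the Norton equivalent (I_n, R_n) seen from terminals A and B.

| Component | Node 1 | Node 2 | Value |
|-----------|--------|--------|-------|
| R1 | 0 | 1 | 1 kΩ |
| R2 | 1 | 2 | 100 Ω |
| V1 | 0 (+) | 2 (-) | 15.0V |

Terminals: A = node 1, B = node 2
Find the Thévenin equivalent first; then I_n = V_th/R_th and R_n = R_th.
Step 1 — V_th is the open-circuit voltage V_A - V_B (nothing connected across the terminals).
Nodal analysis, taking node 2 as the 0 V reference.
Source V1 fixes V_0 = 15 V.
KCL at each unknown node (sum of currents leaving = 0; resistances in Ω):
  Node 1: (V_1 - 15)/1000 + (V_1 - 0)/100 = 0
Collecting terms: 0.011 × V_1 = 0.015  =>  V_1 = 1.364 V
V_th = V_1 - V_2 = 1.364 - 0 = 1.364 V
Step 2 — R_th: zero the source — replace V1 by a short circuit (node 2 merges into node 0) — and find the resistance seen between A (node 1) and B (node 0).
Reduce the network between node 1 (A) and node 0 (B) by series/parallel combination:
  Rp1 = R1 ‖ R2 (parallel, both between nodes 0 and 1) = 1/(1/1000 + 1/100) = 90.91 Ω
R_th = 90.91 Ω
I_n = V_th/R_th = 1.364/90.91 = 0.015 A, and R_n = R_th = 90.91 Ω

Final answer: I_n = 0.015 A, R_n = 90.91 Ω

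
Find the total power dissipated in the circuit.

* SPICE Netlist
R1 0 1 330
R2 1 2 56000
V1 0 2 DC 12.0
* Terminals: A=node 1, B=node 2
Nodal analysis, taking node 2 as the 0 V reference.
Source V1 fixes V_0 = 12 V.
KCL at each unknown node (sum of currents leaving = 0; resistances in Ω):
  Node 1: (V_1 - 12)/330 + (V_1 - 0)/56000 = 0
Collecting terms: 0.003048 × V_1 = 0.03636  =>  V_1 = 11.93 V
Power in each resistor, P = (ΔV)²/R:
  P_R1 = (12 - 11.93)²/330 = 0.00001498 W
  P_R2 = (11.93 - 0)²/56000 = 0.002541 W
P_total = P_R1 + P_R2 = 0.002556 W

Final answer: 0.002556 W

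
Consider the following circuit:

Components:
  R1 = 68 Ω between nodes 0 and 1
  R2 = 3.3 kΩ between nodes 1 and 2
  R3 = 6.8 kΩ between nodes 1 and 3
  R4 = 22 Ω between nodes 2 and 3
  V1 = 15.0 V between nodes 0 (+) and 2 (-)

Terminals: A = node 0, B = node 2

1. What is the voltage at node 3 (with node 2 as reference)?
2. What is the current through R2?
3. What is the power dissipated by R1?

Nodal analysis, taking node 2 as the 0 V reference.
Source V1 fixes V_0 = 15 V.
KCL at each unknown node (sum of currents leaving = 0; resistances in Ω):
  Node 1: (V_1 - 15)/68 + (V_1 - 0)/3300 + (V_1 - V_3)/6800 = 0
  Node 3: (V_3 - V_1)/6800 + (V_3 - 0)/22 = 0
Collecting terms (coefficients in siemens):
  0.01516·V_1 - 0.0001471·V_3 = 0.2206
  0.0456·V_3 - 0.0001471·V_1 = 0
Determinant D = (0.01516)(0.0456) - (-0.0001471)(-0.0001471) = 0.0006911
V_1 = [(0.2206)(0.0456) - (-0.0001471)(0)]/D = 14.55 V
V_3 = [(0.01516)(0) - (0.2206)(-0.0001471)]/D = 0.04694 V
Part 1:
  Read off the nodal solution: V_3 = 0.04694 V
Part 2:
  I_R2 = (V_1 - V_2)/R2 = (14.55 - 0)/3300 = 0.004411 A
  Magnitude: I_R2 = 0.004411 A
Part 3:
  I_R1 = (V_0 - V_1)/R1 = (15 - 14.55)/68 = 0.006544 A
  P_R1 = I_R1² × R1 = (0.006544)² × 68 = 0.002912 W

Final answers:
1. V_3 = 0.04694 V
2. I_R2 = 0.004411 A
3. P_R1 = 0.002912 W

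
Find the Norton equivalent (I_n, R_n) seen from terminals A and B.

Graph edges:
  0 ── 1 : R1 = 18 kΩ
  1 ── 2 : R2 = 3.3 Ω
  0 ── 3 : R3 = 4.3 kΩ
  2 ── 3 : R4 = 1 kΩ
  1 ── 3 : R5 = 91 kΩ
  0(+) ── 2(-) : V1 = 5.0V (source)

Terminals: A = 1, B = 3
Find the Thévenin equivalent first; then I_n = V_th/R_th and R_n = R_th.
Step 1 — V_th is the open-circuit voltage V_A - V_B (nothing connected across the terminals).
Nodal analysis, taking node 2 as the 0 V reference.
Source V1 fixes V_0 = 5 V.
KCL at each unknown node (sum of currents leaving = 0; resistances in Ω):
  Node 1: (V_1 - 5)/18000 + (V_1 - 0)/3.3 + (V_1 - V_3)/91000 = 0
  Node 3: (V_3 - 5)/4300 + (V_3 - 0)/1000 + (V_3 - V_1)/91000 = 0
Collecting terms (coefficients in siemens):
  0.3031·V_1 - 0.00001099·V_3 = 0.0002778
  0.001244·V_3 - 0.00001099·V_1 = 0.001163
Determinant D = (0.3031)(0.001244) - (-0.00001099)(-0.00001099) = 0.0003769
V_1 = [(0.0002778)(0.001244) - (-0.00001099)(0.001163)]/D = 0.0009504 V
V_3 = [(0.3031)(0.001163) - (0.0002778)(-0.00001099)]/D = 0.9351 V
V_th = V_1 - V_3 = 0.0009504 - 0.9351 = -0.9341 V
Step 2 — R_th: zero the source — replace V1 by a short circuit (node 2 merges into node 0) — and find the resistance seen between A (node 1) and B (node 3).
Reduce the network between node 1 (A) and node 3 (B) by series/parallel combination:
  Rp1 = R1 ‖ R2 (parallel, both between nodes 0 and 1) = 1/(1/18000 + 1/3.3) = 3.299 Ω
  Rp2 = R3 ‖ R4 (parallel, both between nodes 0 and 3) = 1/(1/4300 + 1/1000) = 811.3 Ω
  Rs1 = Rp1 + Rp2 (series, joined only at node 0) = 3.299 + 811.3 = 814.6 Ω
  Rp3 = R5 ‖ Rs1 (parallel, both between nodes 1 and 3) = 1/(1/91000 + 1/814.6) = 807.4 Ω
R_th = 807.4 Ω
I_n = V_th/R_th = -0.9341/807.4 = -0.001157 A, and R_n = R_th = 807.4 Ω

Final answer: I_n = -0.001157 A, R_n = 807.4 Ω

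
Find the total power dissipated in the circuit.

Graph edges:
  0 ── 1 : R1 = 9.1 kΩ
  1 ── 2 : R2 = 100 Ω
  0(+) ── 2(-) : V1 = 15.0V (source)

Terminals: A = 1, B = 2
Nodal analysis, taking node 2 as the 0 V reference.
Source V1 fixes V_0 = 15 V.
KCL at each unknown node (sum of currents leaving = 0; resistances in Ω):
  Node 1: (V_1 - 15)/9100 + (V_1 - 0)/100 = 0
Collecting terms: 0.01011 × V_1 = 0.001648  =>  V_1 = 0.163 V
Power in each resistor, P = (ΔV)²/R:
  P_R1 = (15 - 0.163)²/9100 = 0.02419 W
  P_R2 = (0.163 - 0)²/100 = 0.0002658 W
P_total = P_R1 + P_R2 = 0.02446 W

Final answer: 0.02446 W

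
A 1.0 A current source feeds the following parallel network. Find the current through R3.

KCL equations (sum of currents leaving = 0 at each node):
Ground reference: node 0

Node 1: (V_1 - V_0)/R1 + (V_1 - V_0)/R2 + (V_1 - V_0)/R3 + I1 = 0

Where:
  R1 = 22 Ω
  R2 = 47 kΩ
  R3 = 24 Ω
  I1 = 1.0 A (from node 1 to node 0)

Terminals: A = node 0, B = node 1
All resistors sit directly between nodes 0 and 1, so they are in parallel and share one voltage V; the full source current 1 A splits among them.
1/R_par = 1/22 + 1/47000 + 1/24 = 0.08714 S  =>  R_par = 11.48 Ω
V = I × R_par = 1 × 11.48 = 11.48 V
I_R3 = V/R3 = 11.48/24 = 0.4781 A

Final answer: 0.4781 A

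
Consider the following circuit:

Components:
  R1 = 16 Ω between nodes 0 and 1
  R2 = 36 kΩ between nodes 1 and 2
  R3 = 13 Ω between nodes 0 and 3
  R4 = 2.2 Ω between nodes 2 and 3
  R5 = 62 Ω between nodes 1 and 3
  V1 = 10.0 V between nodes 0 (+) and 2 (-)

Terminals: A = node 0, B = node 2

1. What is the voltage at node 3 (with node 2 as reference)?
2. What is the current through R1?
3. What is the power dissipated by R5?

Nodal analysis, taking node 2 as the 0 V reference.
Source V1 fixes V_0 = 10 V.
KCL at each unknown node (sum of currents leaving = 0; resistances in Ω):
  Node 1: (V_1 - 10)/16 + (V_1 - 0)/36000 + (V_1 - V_3)/62 = 0
  Node 3: (V_3 - 10)/13 + (V_3 - 0)/2.2 + (V_3 - V_1)/62 = 0
Collecting terms (coefficients in siemens):
  0.07866·V_1 - 0.01613·V_3 = 0.625
  0.5476·V_3 - 0.01613·V_1 = 0.7692
Determinant D = (0.07866)(0.5476) - (-0.01613)(-0.01613) = 0.04281
V_1 = [(0.625)(0.5476) - (-0.01613)(0.7692)]/D = 8.284 V
V_3 = [(0.07866)(0.7692) - (0.625)(-0.01613)]/D = 1.649 V
Part 1:
  Read off the nodal solution: V_3 = 1.649 V
Part 2:
  I_R1 = (V_0 - V_1)/R1 = (10 - 8.284)/16 = 0.1073 A
  Magnitude: I_R1 = 0.1073 A
Part 3:
  I_R5 = (V_1 - V_3)/R5 = (8.284 - 1.649)/62 = 0.107 A
  P_R5 = I_R5² × R5 = (0.107)² × 62 = 0.7101 W

Final answers:
1. V_3 = 1.649 V
2. I_R1 = 0.1073 A
3. P_R5 = 0.7101 W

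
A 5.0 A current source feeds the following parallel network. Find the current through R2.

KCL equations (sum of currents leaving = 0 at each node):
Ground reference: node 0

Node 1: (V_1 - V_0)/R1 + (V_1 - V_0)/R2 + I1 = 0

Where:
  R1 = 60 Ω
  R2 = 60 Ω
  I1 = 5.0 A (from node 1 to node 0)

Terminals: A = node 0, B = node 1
All resistors sit directly between nodes 0 and 1, so they are in parallel and share one voltage V; the full source current 5 A splits among them.
1/R_par = 1/60 + 1/60 = 0.03333 S  =>  R_par = 30 Ω
V = I × R_par = 5 × 30 = 150 V
I_R2 = V/R2 = 150/60 = 2.5 A

Final answer: 2.5 A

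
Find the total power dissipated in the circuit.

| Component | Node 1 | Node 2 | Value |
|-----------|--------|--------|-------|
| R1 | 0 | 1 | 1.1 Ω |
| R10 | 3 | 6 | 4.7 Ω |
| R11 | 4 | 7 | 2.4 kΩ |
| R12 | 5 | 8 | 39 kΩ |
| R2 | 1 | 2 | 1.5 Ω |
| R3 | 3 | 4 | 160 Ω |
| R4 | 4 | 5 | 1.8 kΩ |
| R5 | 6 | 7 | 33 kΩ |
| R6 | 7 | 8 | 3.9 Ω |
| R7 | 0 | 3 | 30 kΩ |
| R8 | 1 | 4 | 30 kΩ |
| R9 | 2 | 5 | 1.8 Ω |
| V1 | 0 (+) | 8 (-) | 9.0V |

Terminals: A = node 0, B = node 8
Nodal analysis, taking node 8 as the 0 V reference.
Source V1 fixes V_0 = 9 V.
KCL at each unknown node (sum of currents leaving = 0; resistances in Ω):
  Node 1: (V_1 - 9)/1.1 + (V_1 - V_2)/1.5 + (V_1 - V_4)/30000 = 0
  Node 2: (V_2 - V_1)/1.5 + (V_2 - V_5)/1.8 = 0
  Node 3: (V_3 - V_4)/160 + (V_3 - 9)/30000 + (V_3 - V_6)/4.7 = 0
  Node 4: (V_4 - V_3)/160 + (V_4 - V_5)/1800 + (V_4 - V_1)/30000 + (V_4 - V_7)/2400 = 0
  Node 5: (V_5 - V_4)/1800 + (V_5 - V_2)/1.8 + (V_5 - 0)/39000 = 0
  Node 6: (V_6 - V_7)/33000 + (V_6 - V_3)/4.7 = 0
  Node 7: (V_7 - V_6)/33000 + (V_7 - 0)/3.9 + (V_7 - V_4)/2400 = 0
Collecting terms (coefficients in siemens):
  1.576·V_1 - 0.6667·V_2 - 0.00003333·V_4 = 8.182
  1.222·V_2 - 0.6667·V_1 - 0.5556·V_5 = 0
  0.219·V_3 - 0.00625·V_4 - 0.2128·V_6 = 0.0003
  0.007256·V_4 - 0.00003333·V_1 - 0.00625·V_3 - 0.0005556·V_5 - 0.0004167·V_7 = 0
  0.5561·V_5 - 0.5556·V_2 - 0.0005556·V_4 = 0
  0.2128·V_6 - 0.2128·V_3 - 0.0000303·V_7 = 0
  0.2569·V_7 - 0.0004167·V_4 - 0.0000303·V_6 = 0
Solving these 7 simultaneous equations (Gaussian elimination) gives:
  V_1 = 8.997 V, V_2 = 8.994 V, V_3 = 5.231 V, V_4 = 5.236 V
  V_5 = 8.99 V, V_6 = 5.23 V, V_7 = 0.009111 V
Power in each resistor, P = (ΔV)²/R:
  P_R1 = (9 - 8.997)²/1.1 = 0.000006555 W
  P_R2 = (8.997 - 8.994)²/1.5 = 0.000008044 W
  P_R3 = (5.231 - 5.236)²/160 = 0.0000001699 W
  P_R4 = (5.236 - 8.99)²/1800 = 0.007827 W
  P_R5 = (5.23 - 0.009111)²/33000 = 0.0008261 W
  P_R6 = (0.009111 - 0)²/3.9 = 0.00002129 W
  P_R7 = (9 - 5.231)²/30000 = 0.0004735 W
  P_R8 = (8.997 - 5.236)²/30000 = 0.0004715 W
  P_R9 = (8.994 - 8.99)²/1.8 = 0.000009653 W
  P_R10 = (5.231 - 5.23)²/4.7 = 0.0000001177 W
  P_R11 = (5.236 - 0.009111)²/2400 = 0.01138 W
  P_R12 = (8.99 - 0)²/39000 = 0.002072 W
P_total = P_R1 + P_R2 + P_R3 + P_R4 + P_R5 + P_R6 + P_R7 + P_R8 + P_R9 + P_R10 + P_R11 + P_R12 = 0.0231 W

Final answer: 0.0231 W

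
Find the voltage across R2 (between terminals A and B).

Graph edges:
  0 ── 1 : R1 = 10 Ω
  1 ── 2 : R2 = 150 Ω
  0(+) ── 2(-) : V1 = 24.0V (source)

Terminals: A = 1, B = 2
R1 and R2 are in series across V1 (node 0 → node 1 → node 2), and the output A–B is taken across R2, so this is a voltage divider.
Series current: I = V1/(R1 + R2) = 24/(10 + 150) = 24/160 = 0.15 A
V_R2 = I × R2 = V1 × R2/(R1 + R2) = 24 × 150/160 = 22.5 V

Final answer: 22.5 V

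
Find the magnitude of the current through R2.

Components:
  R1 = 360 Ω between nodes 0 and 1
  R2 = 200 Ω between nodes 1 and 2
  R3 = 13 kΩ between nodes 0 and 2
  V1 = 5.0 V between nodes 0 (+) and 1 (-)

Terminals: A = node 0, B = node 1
Nodal analysis, taking node 1 as the 0 V reference.
Source V1 fixes V_0 = 5 V.
KCL at each unknown node (sum of currents leaving = 0; resistances in Ω):
  Node 2: (V_2 - 0)/200 + (V_2 - 5)/13000 = 0
Collecting terms: 0.005077 × V_2 = 0.0003846  =>  V_2 = 0.07576 V
I_R2 = (V_1 - V_2)/R2 = (0 - 0.07576)/200 = -0.0003788 A
|I_R2| = 0.0003788 A

Final answer: |I_R2| = 0.0003788 A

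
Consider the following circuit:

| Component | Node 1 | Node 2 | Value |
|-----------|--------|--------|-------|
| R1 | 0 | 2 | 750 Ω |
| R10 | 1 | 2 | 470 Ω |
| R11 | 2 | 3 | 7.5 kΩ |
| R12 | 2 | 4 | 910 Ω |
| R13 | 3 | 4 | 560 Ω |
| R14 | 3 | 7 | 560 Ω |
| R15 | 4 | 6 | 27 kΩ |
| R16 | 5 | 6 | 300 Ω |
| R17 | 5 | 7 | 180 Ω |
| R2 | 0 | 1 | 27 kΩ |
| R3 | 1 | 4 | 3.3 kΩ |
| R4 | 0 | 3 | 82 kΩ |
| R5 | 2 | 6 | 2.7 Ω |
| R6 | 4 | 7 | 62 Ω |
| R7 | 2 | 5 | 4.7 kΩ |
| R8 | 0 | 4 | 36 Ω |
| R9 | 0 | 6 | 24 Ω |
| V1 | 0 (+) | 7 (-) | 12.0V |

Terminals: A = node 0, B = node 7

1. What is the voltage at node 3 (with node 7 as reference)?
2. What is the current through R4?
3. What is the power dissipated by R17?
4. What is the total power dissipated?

Nodal analysis, taking node 7 as the 0 V reference.
Source V1 fixes V_0 = 12 V.
KCL at each unknown node (sum of currents leaving = 0; resistances in Ω):
  Node 1: (V_1 - 12)/27000 + (V_1 - V_4)/3300 + (V_1 - V_2)/470 = 0
  Node 2: (V_2 - 12)/750 + (V_2 - V_6)/2.7 + (V_2 - V_5)/4700 + (V_2 - V_1)/470 + (V_2 - V_3)/7500 + (V_2 - V_4)/910 = 0
  Node 3: (V_3 - 12)/82000 + (V_3 - V_2)/7500 + (V_3 - V_4)/560 + (V_3 - 0)/560 = 0
  Node 4: (V_4 - V_1)/3300 + (V_4 - 0)/62 + (V_4 - 12)/36 + (V_4 - V_2)/910 + (V_4 - V_3)/560 + (V_4 - V_6)/27000 = 0
  Node 5: (V_5 - V_2)/4700 + (V_5 - V_6)/300 + (V_5 - 0)/180 = 0
  Node 6: (V_6 - V_2)/2.7 + (V_6 - 12)/24 + (V_6 - V_4)/27000 + (V_6 - V_5)/300 = 0
Collecting terms (coefficients in siemens):
  0.002468·V_1 - 0.002128·V_2 - 0.000303·V_4 = 0.0004444
  0.3753·V_2 - 0.002128·V_1 - 0.0001333·V_3 - 0.001099·V_4 - 0.0002128·V_5 - 0.3704·V_6 = 0.016
  0.003717·V_3 - 0.0001333·V_2 - 0.001786·V_4 = 0.0001463
  0.04713·V_4 - 0.000303·V_1 - 0.001099·V_2 - 0.001786·V_3 - 0.00003704·V_6 = 0.3333
  0.009102·V_5 - 0.0002128·V_2 - 0.003333·V_6 = 0
  0.4154·V_6 - 0.3704·V_2 - 0.00003704·V_4 - 0.003333·V_5 = 0.5
Solving these 6 simultaneous equations (Gaussian elimination) gives:
  V_1 = 10.83 V, V_2 = 11.27 V, V_3 = 4.08 V, V_4 = 7.568 V
  V_5 = 4.398 V, V_6 = 11.29 V
Part 1:
  Read off the nodal solution: V_3 = 4.08 V
Part 2:
  I_R4 = (V_0 - V_3)/R4 = (12 - 4.08)/82000 = 0.00009659 A
  Magnitude: I_R4 = 0.00009659 A
Part 3:
  I_R17 = (V_5 - V_7)/R17 = (4.398 - 0)/180 = 0.02444 A
  P_R17 = I_R17² × R17 = (0.02444)² × 180 = 0.1075 W
Part 4:
  Power in each resistor, P = (ΔV)²/R:
    P_R1 = (12 - 11.27)²/750 = 0.0007053 W
    P_R2 = (12 - 10.83)²/27000 = 0.00005081 W
    P_R3 = (10.83 - 7.568)²/3300 = 0.003221 W
    P_R4 = (12 - 4.08)²/82000 = 0.000765 W
    P_R5 = (11.27 - 11.29)²/2.7 = 0.0001129 W
    P_R6 = (7.568 - 0)²/62 = 0.9239 W
    P_R7 = (11.27 - 4.398)²/4700 = 0.01005 W
    P_R8 = (12 - 7.568)²/36 = 0.5456 W
    P_R9 = (12 - 11.29)²/24 = 0.021 W
    P_R10 = (10.83 - 11.27)²/470 = 0.0004194 W
    P_R11 = (11.27 - 4.08)²/7500 = 0.006898 W
    P_R12 = (11.27 - 7.568)²/910 = 0.01508 W
    P_R13 = (4.08 - 7.568)²/560 = 0.02173 W
    P_R14 = (4.08 - 0)²/560 = 0.02972 W
    P_R15 = (7.568 - 11.29)²/27000 = 0.000513 W
    P_R16 = (4.398 - 11.29)²/300 = 0.1583 W
    P_R17 = (4.398 - 0)²/180 = 0.1075 W
  P_total = P_R1 + P_R2 + P_R3 + P_R4 + P_R5 + P_R6 + P_R7 + P_R8 + P_R9 + P_R10 + P_R11 + P_R12 + P_R13 + P_R14 + P_R15 + P_R16 + P_R17 = 1.845 W

Final answers:
1. V_3 = 4.08 V
2. I_R4 = 9.659e-05 A
3. P_R17 = 0.1075 W
4. P_total = 1.845 W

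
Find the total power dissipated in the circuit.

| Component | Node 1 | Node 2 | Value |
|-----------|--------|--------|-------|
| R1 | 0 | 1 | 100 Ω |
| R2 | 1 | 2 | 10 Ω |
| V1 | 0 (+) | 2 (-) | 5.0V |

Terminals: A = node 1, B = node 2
Nodal analysis, taking node 2 as the 0 V reference.
Source V1 fixes V_0 = 5 V.
KCL at each unknown node (sum of currents leaving = 0; resistances in Ω):
  Node 1: (V_1 - 5)/100 + (V_1 - 0)/10 = 0
Collecting terms: 0.11 × V_1 = 0.05  =>  V_1 = 0.4545 V
Power in each resistor, P = (ΔV)²/R:
  P_R1 = (5 - 0.4545)²/100 = 0.2066 W
  P_R2 = (0.4545 - 0)²/10 = 0.02066 W
P_total = P_R1 + P_R2 = 0.2273 W

Final answer: 0.2273 W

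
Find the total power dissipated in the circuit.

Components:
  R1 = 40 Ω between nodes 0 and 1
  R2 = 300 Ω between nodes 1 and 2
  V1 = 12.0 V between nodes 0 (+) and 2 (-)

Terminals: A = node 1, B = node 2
Nodal analysis, taking node 2 as the 0 V reference.
Source V1 fixes V_0 = 12 V.
KCL at each unknown node (sum of currents leaving = 0; resistances in Ω):
  Node 1: (V_1 - 12)/40 + (V_1 - 0)/300 = 0
Collecting terms: 0.02833 × V_1 = 0.3  =>  V_1 = 10.59 V
Power in each resistor, P = (ΔV)²/R:
  P_R1 = (12 - 10.59)²/40 = 0.04983 W
  P_R2 = (10.59 - 0)²/300 = 0.3737 W
P_total = P_R1 + P_R2 = 0.4235 W

Final answer: 0.4235 W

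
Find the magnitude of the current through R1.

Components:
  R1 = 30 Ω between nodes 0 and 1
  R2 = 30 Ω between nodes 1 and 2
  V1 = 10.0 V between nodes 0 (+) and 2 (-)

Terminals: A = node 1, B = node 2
Nodal analysis, taking node 2 as the 0 V reference.
Source V1 fixes V_0 = 10 V.
KCL at each unknown node (sum of currents leaving = 0; resistances in Ω):
  Node 1: (V_1 - 10)/30 + (V_1 - 0)/30 = 0
Collecting terms: 0.06667 × V_1 = 0.3333  =>  V_1 = 5 V
I_R1 = (V_0 - V_1)/R1 = (10 - 5)/30 = 0.1667 A
|I_R1| = 0.1667 A

Final answer: |I_R1| = 0.1667 A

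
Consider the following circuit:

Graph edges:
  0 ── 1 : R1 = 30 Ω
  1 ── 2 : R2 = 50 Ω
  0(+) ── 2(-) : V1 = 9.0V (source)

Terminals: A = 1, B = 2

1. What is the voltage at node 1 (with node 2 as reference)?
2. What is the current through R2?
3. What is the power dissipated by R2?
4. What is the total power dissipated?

Nodal analysis, taking node 2 as the 0 V reference.
Source V1 fixes V_0 = 9 V.
KCL at each unknown node (sum of currents leaving = 0; resistances in Ω):
  Node 1: (V_1 - 9)/30 + (V_1 - 0)/50 = 0
Collecting terms: 0.05333 × V_1 = 0.3  =>  V_1 = 5.625 V
Part 1:
  Read off the nodal solution: V_1 = 5.625 V
Part 2:
  I_R2 = (V_1 - V_2)/R2 = (5.625 - 0)/50 = 0.1125 A
  Magnitude: I_R2 = 0.1125 A
Part 3:
  I_R2 = (V_1 - V_2)/R2 = (5.625 - 0)/50 = 0.1125 A
  P_R2 = I_R2² × R2 = (0.1125)² × 50 = 0.6328 W
Part 4:
  Power in each resistor, P = (ΔV)²/R:
    P_R1 = (9 - 5.625)²/30 = 0.3797 W
    P_R2 = (5.625 - 0)²/50 = 0.6328 W
  P_total = P_R1 + P_R2 = 1.012 W

Final answers:
1. V_1 = 5.625 V
2. I_R2 = 0.1125 A
3. P_R2 = 0.6328 W
4. P_total = 1.012 W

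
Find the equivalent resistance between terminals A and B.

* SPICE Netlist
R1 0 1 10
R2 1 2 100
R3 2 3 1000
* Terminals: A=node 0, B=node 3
Reduce the network between node 0 (A) and node 3 (B) by series/parallel combination:
  Rs1 = R1 + R2 (series, joined only at node 1) = 10 + 100 = 110 Ω
  Rs2 = R3 + Rs1 (series, joined only at node 2) = 1000 + 110 = 1110 Ω
R_eq = 1.11 kΩ

Final answer: 1.11 kΩ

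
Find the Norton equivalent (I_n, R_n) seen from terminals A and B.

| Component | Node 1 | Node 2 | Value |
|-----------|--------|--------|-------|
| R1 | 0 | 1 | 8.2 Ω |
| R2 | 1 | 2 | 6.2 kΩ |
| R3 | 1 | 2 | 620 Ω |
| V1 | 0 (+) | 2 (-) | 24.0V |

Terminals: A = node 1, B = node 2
Find the Thévenin equivalent first; then I_n = V_th/R_th and R_n = R_th.
Step 1 — V_th is the open-circuit voltage V_A - V_B (nothing connected across the terminals).
Nodal analysis, taking node 2 as the 0 V reference.
Source V1 fixes V_0 = 24 V.
KCL at each unknown node (sum of currents leaving = 0; resistances in Ω):
  Node 1: (V_1 - 24)/8.2 + (V_1 - 0)/6200 + (V_1 - 0)/620 = 0
Collecting terms: 0.1237 × V_1 = 2.927  =>  V_1 = 23.66 V
V_th = V_1 - V_2 = 23.66 - 0 = 23.66 V
Step 2 — R_th: zero the source — replace V1 by a short circuit (node 2 merges into node 0) — and find the resistance seen between A (node 1) and B (node 0).
Reduce the network between node 1 (A) and node 0 (B) by series/parallel combination:
  Rp1 = R1 ‖ R2 ‖ R3 (parallel, all between nodes 0 and 1) = 1/(1/8.2 + 1/6200 + 1/620) = 8.082 Ω
R_th = 8.082 Ω
I_n = V_th/R_th = 23.66/8.082 = 2.927 A, and R_n = R_th = 8.082 Ω

Final answer: I_n = 2.927 A, R_n = 8.082 Ω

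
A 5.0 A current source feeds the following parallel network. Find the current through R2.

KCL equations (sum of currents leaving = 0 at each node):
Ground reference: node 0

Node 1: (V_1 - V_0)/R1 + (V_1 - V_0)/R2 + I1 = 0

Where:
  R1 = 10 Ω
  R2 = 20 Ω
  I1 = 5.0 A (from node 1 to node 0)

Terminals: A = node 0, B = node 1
All resistors sit directly between nodes 0 and 1, so they are in parallel and share one voltage V; the full source current 5 A splits among them.
1/R_par = 1/10 + 1/20 = 0.15 S  =>  R_par = 6.667 Ω
V = I × R_par = 5 × 6.667 = 33.33 V
I_R2 = V/R2 = 33.33/20 = 1.667 A

Final answer: 1.667 A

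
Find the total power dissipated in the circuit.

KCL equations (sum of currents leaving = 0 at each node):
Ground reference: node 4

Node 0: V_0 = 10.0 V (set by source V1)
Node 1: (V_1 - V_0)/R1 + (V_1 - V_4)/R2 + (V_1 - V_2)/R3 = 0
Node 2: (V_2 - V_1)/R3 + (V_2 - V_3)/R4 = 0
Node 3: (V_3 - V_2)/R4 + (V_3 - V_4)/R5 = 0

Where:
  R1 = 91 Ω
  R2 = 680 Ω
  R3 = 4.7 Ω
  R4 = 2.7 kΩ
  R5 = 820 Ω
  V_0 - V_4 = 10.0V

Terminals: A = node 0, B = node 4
Nodal analysis, taking node 4 as the 0 V reference.
Source V1 fixes V_0 = 10 V.
KCL at each unknown node (sum of currents leaving = 0; resistances in Ω):
  Node 1: (V_1 - 10)/91 + (V_1 - 0)/680 + (V_1 - V_2)/4.7 = 0
  Node 2: (V_2 - V_1)/4.7 + (V_2 - V_3)/2700 = 0
  Node 3: (V_3 - V_2)/2700 + (V_3 - 0)/820 = 0
Collecting terms (coefficients in siemens):
  0.2252·V_1 - 0.2128·V_2 = 0.1099
  0.2131·V_2 - 0.2128·V_1 - 0.0003704·V_3 = 0
  0.00159·V_3 - 0.0003704·V_2 = 0
Solving these 3 simultaneous equations (Gaussian elimination) gives:
  V_1 = 8.623 V, V_2 = 8.612 V, V_3 = 2.006 V
Power in each resistor, P = (ΔV)²/R:
  P_R1 = (10 - 8.623)²/91 = 0.02083 W
  P_R2 = (8.623 - 0)²/680 = 0.1094 W
  P_R3 = (8.623 - 8.612)²/4.7 = 0.00002813 W
  P_R4 = (8.612 - 2.006)²/2700 = 0.01616 W
  P_R5 = (2.006 - 0)²/820 = 0.004908 W
P_total = P_R1 + P_R2 + P_R3 + P_R4 + P_R5 = 0.1513 W

Final answer: 0.1513 W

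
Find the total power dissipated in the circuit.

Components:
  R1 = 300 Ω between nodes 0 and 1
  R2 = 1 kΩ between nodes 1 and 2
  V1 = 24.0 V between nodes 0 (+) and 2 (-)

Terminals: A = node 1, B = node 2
Nodal analysis, taking node 2 as the 0 V reference.
Source V1 fixes V_0 = 24 V.
KCL at each unknown node (sum of currents leaving = 0; resistances in Ω):
  Node 1: (V_1 - 24)/300 + (V_1 - 0)/1000 = 0
Collecting terms: 0.004333 × V_1 = 0.08  =>  V_1 = 18.46 V
Power in each resistor, P = (ΔV)²/R:
  P_R1 = (24 - 18.46)²/300 = 0.1022 W
  P_R2 = (18.46 - 0)²/1000 = 0.3408 W
P_total = P_R1 + P_R2 = 0.4431 W

Final answer: 0.4431 W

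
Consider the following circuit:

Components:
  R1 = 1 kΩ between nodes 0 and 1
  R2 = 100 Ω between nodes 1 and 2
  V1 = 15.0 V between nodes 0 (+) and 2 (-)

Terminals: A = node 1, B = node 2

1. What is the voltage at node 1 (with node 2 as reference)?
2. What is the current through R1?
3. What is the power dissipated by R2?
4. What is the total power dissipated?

Nodal analysis, taking node 2 as the 0 V reference.
Source V1 fixes V_0 = 15 V.
KCL at each unknown node (sum of currents leaving = 0; resistances in Ω):
  Node 1: (V_1 - 15)/1000 + (V_1 - 0)/100 = 0
Collecting terms: 0.011 × V_1 = 0.015  =>  V_1 = 1.364 V
Part 1:
  Read off the nodal solution: V_1 = 1.364 V
Part 2:
  I_R1 = (V_0 - V_1)/R1 = (15 - 1.364)/1000 = 0.01364 A
  Magnitude: I_R1 = 0.01364 A
Part 3:
  I_R2 = (V_1 - V_2)/R2 = (1.364 - 0)/100 = 0.01364 A
  P_R2 = I_R2² × R2 = (0.01364)² × 100 = 0.0186 W
Part 4:
  Power in each resistor, P = (ΔV)²/R:
    P_R1 = (15 - 1.364)²/1000 = 0.186 W
    P_R2 = (1.364 - 0)²/100 = 0.0186 W
  P_total = P_R1 + P_R2 = 0.2045 W

Final answers:
1. V_1 = 1.364 V
2. I_R1 = 0.01364 A
3. P_R2 = 0.0186 W
4. P_total = 0.2045 W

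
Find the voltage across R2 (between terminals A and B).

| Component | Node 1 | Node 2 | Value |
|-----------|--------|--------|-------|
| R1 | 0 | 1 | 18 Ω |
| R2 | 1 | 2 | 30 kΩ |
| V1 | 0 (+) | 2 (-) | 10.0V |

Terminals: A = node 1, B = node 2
R1 and R2 are in series across V1 (node 0 → node 1 → node 2), and the output A–B is taken across R2, so this is a voltage divider.
Series current: I = V1/(R1 + R2) = 10/(18 + 30000) = 10/30020 = 0.0003331 A
V_R2 = I × R2 = V1 × R2/(R1 + R2) = 10 × 30000/30020 = 9.994 V

Final answer: 9.994 V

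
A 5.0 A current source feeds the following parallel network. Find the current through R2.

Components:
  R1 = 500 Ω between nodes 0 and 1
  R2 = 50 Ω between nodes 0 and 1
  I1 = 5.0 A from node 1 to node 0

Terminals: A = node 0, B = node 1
All resistors sit directly between nodes 0 and 1, so they are in parallel and share one voltage V; the full source current 5 A splits among them.
1/R_par = 1/500 + 1/50 = 0.022 S  =>  R_par = 45.45 Ω
V = I × R_par = 5 × 45.45 = 227.3 V
I_R2 = V/R2 = 227.3/50 = 4.545 A

Final answer: 4.545 A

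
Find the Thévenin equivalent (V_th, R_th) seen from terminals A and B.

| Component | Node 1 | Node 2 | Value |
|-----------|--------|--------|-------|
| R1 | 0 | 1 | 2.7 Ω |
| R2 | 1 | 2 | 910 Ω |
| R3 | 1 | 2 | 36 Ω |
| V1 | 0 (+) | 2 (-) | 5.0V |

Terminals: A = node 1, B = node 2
Step 1 — V_th is the open-circuit voltage V_A - V_B (nothing connected across the terminals).
Nodal analysis, taking node 2 as the 0 V reference.
Source V1 fixes V_0 = 5 V.
KCL at each unknown node (sum of currents leaving = 0; resistances in Ω):
  Node 1: (V_1 - 5)/2.7 + (V_1 - 0)/910 + (V_1 - 0)/36 = 0
Collecting terms: 0.3992 × V_1 = 1.852  =>  V_1 = 4.638 V
V_th = V_1 - V_2 = 4.638 - 0 = 4.638 V
Step 2 — R_th: zero the source — replace V1 by a short circuit (node 2 merges into node 0) — and find the resistance seen between A (node 1) and B (node 0).
Reduce the network between node 1 (A) and node 0 (B) by series/parallel combination:
  Rp1 = R1 ‖ R2 ‖ R3 (parallel, all between nodes 0 and 1) = 1/(1/2.7 + 1/910 + 1/36) = 2.505 Ω
R_th = 2.505 Ω

Final answer: V_th = 4.638 V, R_th = 2.505 Ω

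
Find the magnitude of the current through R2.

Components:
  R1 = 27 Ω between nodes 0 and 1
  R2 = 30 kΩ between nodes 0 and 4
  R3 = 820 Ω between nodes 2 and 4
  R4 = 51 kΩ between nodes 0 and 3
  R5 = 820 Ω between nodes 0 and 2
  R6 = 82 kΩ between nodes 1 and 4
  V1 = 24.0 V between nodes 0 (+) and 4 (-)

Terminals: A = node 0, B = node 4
Nodal analysis, taking node 4 as the 0 V reference.
Source V1 fixes V_0 = 24 V.
KCL at each unknown node (sum of currents leaving = 0; resistances in Ω):
  Node 1: (V_1 - 24)/27 + (V_1 - 0)/82000 = 0
  Node 2: (V_2 - 0)/820 + (V_2 - 24)/820 = 0
  Node 3: (V_3 - 24)/51000 = 0
Collecting terms (coefficients in siemens):
  0.03705·V_1 = 0.8889
  0.002439·V_2 = 0.02927
  0.00001961·V_3 = 0.0004706
Solving these 3 simultaneous equations (Gaussian elimination) gives:
  V_1 = 23.99 V, V_2 = 12 V, V_3 = 24 V
I_R2 = (V_0 - V_4)/R2 = (24 - 0)/30000 = 0.0008 A
|I_R2| = 0.0008 A

Final answer: |I_R2| = 0.0008 A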